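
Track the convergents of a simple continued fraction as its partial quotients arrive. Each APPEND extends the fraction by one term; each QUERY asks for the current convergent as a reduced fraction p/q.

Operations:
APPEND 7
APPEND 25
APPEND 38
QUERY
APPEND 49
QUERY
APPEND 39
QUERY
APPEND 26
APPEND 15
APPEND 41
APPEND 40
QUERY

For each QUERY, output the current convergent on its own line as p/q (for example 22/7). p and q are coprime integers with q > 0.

APPEND 7: p_0 = 7·1 + 0 = 7, q_0 = 7·0 + 1 = 1 → 7/1
APPEND 25: p_1 = 25·7 + 1 = 176, q_1 = 25·1 + 0 = 25 → 176/25
APPEND 38: p_2 = 38·176 + 7 = 6695, q_2 = 38·25 + 1 = 951 → 6695/951
APPEND 49: p_3 = 49·6695 + 176 = 328231, q_3 = 49·951 + 25 = 46624 → 328231/46624
APPEND 39: p_4 = 39·328231 + 6695 = 12807704, q_4 = 39·46624 + 951 = 1819287 → 12807704/1819287
APPEND 26: p_5 = 26·12807704 + 328231 = 333328535, q_5 = 26·1819287 + 46624 = 47348086 → 333328535/47348086
APPEND 15: p_6 = 15·333328535 + 12807704 = 5012735729, q_6 = 15·47348086 + 1819287 = 712040577 → 5012735729/712040577
APPEND 41: p_7 = 41·5012735729 + 333328535 = 205855493424, q_7 = 41·712040577 + 47348086 = 29241011743 → 205855493424/29241011743
APPEND 40: p_8 = 40·205855493424 + 5012735729 = 8239232472689, q_8 = 40·29241011743 + 712040577 = 1170352510297 → 8239232472689/1170352510297

6695/951
328231/46624
12807704/1819287
8239232472689/1170352510297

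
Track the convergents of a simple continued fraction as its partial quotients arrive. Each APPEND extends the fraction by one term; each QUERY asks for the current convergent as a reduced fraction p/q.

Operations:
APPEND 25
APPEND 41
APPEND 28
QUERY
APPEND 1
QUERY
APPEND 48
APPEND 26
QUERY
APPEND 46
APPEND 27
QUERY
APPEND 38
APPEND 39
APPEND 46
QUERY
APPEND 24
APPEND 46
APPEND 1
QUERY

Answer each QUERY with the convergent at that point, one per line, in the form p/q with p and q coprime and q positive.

28753/1149
29779/1190
37941549/1516184
47200715322/1886189975
3224867476089637/128869078839335
3644168519392167262/145624787285466279

APPEND 25: p_0 = 25·1 + 0 = 25, q_0 = 25·0 + 1 = 1 → 25/1
APPEND 41: p_1 = 41·25 + 1 = 1026, q_1 = 41·1 + 0 = 41 → 1026/41
APPEND 28: p_2 = 28·1026 + 25 = 28753, q_2 = 28·41 + 1 = 1149 → 28753/1149
APPEND 1: p_3 = 1·28753 + 1026 = 29779, q_3 = 1·1149 + 41 = 1190 → 29779/1190
APPEND 48: p_4 = 48·29779 + 28753 = 1458145, q_4 = 48·1190 + 1149 = 58269 → 1458145/58269
APPEND 26: p_5 = 26·1458145 + 29779 = 37941549, q_5 = 26·58269 + 1190 = 1516184 → 37941549/1516184
APPEND 46: p_6 = 46·37941549 + 1458145 = 1746769399, q_6 = 46·1516184 + 58269 = 69802733 → 1746769399/69802733
APPEND 27: p_7 = 27·1746769399 + 37941549 = 47200715322, q_7 = 27·69802733 + 1516184 = 1886189975 → 47200715322/1886189975
APPEND 38: p_8 = 38·47200715322 + 1746769399 = 1795373951635, q_8 = 38·1886189975 + 69802733 = 71745021783 → 1795373951635/71745021783
APPEND 39: p_9 = 39·1795373951635 + 47200715322 = 70066784829087, q_9 = 39·71745021783 + 1886189975 = 2799942039512 → 70066784829087/2799942039512
APPEND 46: p_10 = 46·70066784829087 + 1795373951635 = 3224867476089637, q_10 = 46·2799942039512 + 71745021783 = 128869078839335 → 3224867476089637/128869078839335
APPEND 24: p_11 = 24·3224867476089637 + 70066784829087 = 77466886210980375, q_11 = 24·128869078839335 + 2799942039512 = 3095657834183552 → 77466886210980375/3095657834183552
APPEND 46: p_12 = 46·77466886210980375 + 3224867476089637 = 3566701633181186887, q_12 = 46·3095657834183552 + 128869078839335 = 142529129451282727 → 3566701633181186887/142529129451282727
APPEND 1: p_13 = 1·3566701633181186887 + 77466886210980375 = 3644168519392167262, q_13 = 1·142529129451282727 + 3095657834183552 = 145624787285466279 → 3644168519392167262/145624787285466279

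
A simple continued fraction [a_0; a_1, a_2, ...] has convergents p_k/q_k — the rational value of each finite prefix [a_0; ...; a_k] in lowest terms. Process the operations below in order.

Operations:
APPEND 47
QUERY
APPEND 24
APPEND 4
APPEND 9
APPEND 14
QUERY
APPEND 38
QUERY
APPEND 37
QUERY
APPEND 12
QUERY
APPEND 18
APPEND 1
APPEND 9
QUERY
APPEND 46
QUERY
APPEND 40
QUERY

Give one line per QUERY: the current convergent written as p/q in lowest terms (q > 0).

APPEND 47: p_0 = 47·1 + 0 = 47, q_0 = 47·0 + 1 = 1 → 47/1
APPEND 24: p_1 = 24·47 + 1 = 1129, q_1 = 24·1 + 0 = 24 → 1129/24
APPEND 4: p_2 = 4·1129 + 47 = 4563, q_2 = 4·24 + 1 = 97 → 4563/97
APPEND 9: p_3 = 9·4563 + 1129 = 42196, q_3 = 9·97 + 24 = 897 → 42196/897
APPEND 14: p_4 = 14·42196 + 4563 = 595307, q_4 = 14·897 + 97 = 12655 → 595307/12655
APPEND 38: p_5 = 38·595307 + 42196 = 22663862, q_5 = 38·12655 + 897 = 481787 → 22663862/481787
APPEND 37: p_6 = 37·22663862 + 595307 = 839158201, q_6 = 37·481787 + 12655 = 17838774 → 839158201/17838774
APPEND 12: p_7 = 12·839158201 + 22663862 = 10092562274, q_7 = 12·17838774 + 481787 = 214547075 → 10092562274/214547075
APPEND 18: p_8 = 18·10092562274 + 839158201 = 182505279133, q_8 = 18·214547075 + 17838774 = 3879686124 → 182505279133/3879686124
APPEND 1: p_9 = 1·182505279133 + 10092562274 = 192597841407, q_9 = 1·3879686124 + 214547075 = 4094233199 → 192597841407/4094233199
APPEND 9: p_10 = 9·192597841407 + 182505279133 = 1915885851796, q_10 = 9·4094233199 + 3879686124 = 40727784915 → 1915885851796/40727784915
APPEND 46: p_11 = 46·1915885851796 + 192597841407 = 88323347024023, q_11 = 46·40727784915 + 4094233199 = 1877572339289 → 88323347024023/1877572339289
APPEND 40: p_12 = 40·88323347024023 + 1915885851796 = 3534849766812716, q_12 = 40·1877572339289 + 40727784915 = 75143621356475 → 3534849766812716/75143621356475

47/1
595307/12655
22663862/481787
839158201/17838774
10092562274/214547075
1915885851796/40727784915
88323347024023/1877572339289
3534849766812716/75143621356475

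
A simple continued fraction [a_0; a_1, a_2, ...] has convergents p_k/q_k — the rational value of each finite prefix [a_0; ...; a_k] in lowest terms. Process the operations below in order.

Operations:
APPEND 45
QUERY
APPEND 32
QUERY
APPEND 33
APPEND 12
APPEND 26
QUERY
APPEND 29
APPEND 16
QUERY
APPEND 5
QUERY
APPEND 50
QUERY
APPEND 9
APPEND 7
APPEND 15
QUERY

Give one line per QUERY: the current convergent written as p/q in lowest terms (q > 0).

45/1
1441/32
14935640/331673
6954234472/154431401
35204878537/781788238
1767198161322/39243843301
1716146735445940/38110153711897

APPEND 45: p_0 = 45·1 + 0 = 45, q_0 = 45·0 + 1 = 1 → 45/1
APPEND 32: p_1 = 32·45 + 1 = 1441, q_1 = 32·1 + 0 = 32 → 1441/32
APPEND 33: p_2 = 33·1441 + 45 = 47598, q_2 = 33·32 + 1 = 1057 → 47598/1057
APPEND 12: p_3 = 12·47598 + 1441 = 572617, q_3 = 12·1057 + 32 = 12716 → 572617/12716
APPEND 26: p_4 = 26·572617 + 47598 = 14935640, q_4 = 26·12716 + 1057 = 331673 → 14935640/331673
APPEND 29: p_5 = 29·14935640 + 572617 = 433706177, q_5 = 29·331673 + 12716 = 9631233 → 433706177/9631233
APPEND 16: p_6 = 16·433706177 + 14935640 = 6954234472, q_6 = 16·9631233 + 331673 = 154431401 → 6954234472/154431401
APPEND 5: p_7 = 5·6954234472 + 433706177 = 35204878537, q_7 = 5·154431401 + 9631233 = 781788238 → 35204878537/781788238
APPEND 50: p_8 = 50·35204878537 + 6954234472 = 1767198161322, q_8 = 50·781788238 + 154431401 = 39243843301 → 1767198161322/39243843301
APPEND 9: p_9 = 9·1767198161322 + 35204878537 = 15939988330435, q_9 = 9·39243843301 + 781788238 = 353976377947 → 15939988330435/353976377947
APPEND 7: p_10 = 7·15939988330435 + 1767198161322 = 113347116474367, q_10 = 7·353976377947 + 39243843301 = 2517078488930 → 113347116474367/2517078488930
APPEND 15: p_11 = 15·113347116474367 + 15939988330435 = 1716146735445940, q_11 = 15·2517078488930 + 353976377947 = 38110153711897 → 1716146735445940/38110153711897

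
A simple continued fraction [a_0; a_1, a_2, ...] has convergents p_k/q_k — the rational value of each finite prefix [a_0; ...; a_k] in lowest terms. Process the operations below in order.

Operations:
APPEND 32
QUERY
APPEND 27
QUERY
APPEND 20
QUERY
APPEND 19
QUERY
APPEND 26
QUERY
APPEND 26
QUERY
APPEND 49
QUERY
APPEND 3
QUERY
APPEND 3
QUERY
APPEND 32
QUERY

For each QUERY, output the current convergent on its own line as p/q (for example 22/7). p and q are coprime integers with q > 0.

32/1
865/27
17332/541
330173/10306
8601830/268497
223977753/6991228
10983511727/342838669
33174512934/1035507235
110507050529/3449360374
3569400129862/111415039203

APPEND 32: p_0 = 32·1 + 0 = 32, q_0 = 32·0 + 1 = 1 → 32/1
APPEND 27: p_1 = 27·32 + 1 = 865, q_1 = 27·1 + 0 = 27 → 865/27
APPEND 20: p_2 = 20·865 + 32 = 17332, q_2 = 20·27 + 1 = 541 → 17332/541
APPEND 19: p_3 = 19·17332 + 865 = 330173, q_3 = 19·541 + 27 = 10306 → 330173/10306
APPEND 26: p_4 = 26·330173 + 17332 = 8601830, q_4 = 26·10306 + 541 = 268497 → 8601830/268497
APPEND 26: p_5 = 26·8601830 + 330173 = 223977753, q_5 = 26·268497 + 10306 = 6991228 → 223977753/6991228
APPEND 49: p_6 = 49·223977753 + 8601830 = 10983511727, q_6 = 49·6991228 + 268497 = 342838669 → 10983511727/342838669
APPEND 3: p_7 = 3·10983511727 + 223977753 = 33174512934, q_7 = 3·342838669 + 6991228 = 1035507235 → 33174512934/1035507235
APPEND 3: p_8 = 3·33174512934 + 10983511727 = 110507050529, q_8 = 3·1035507235 + 342838669 = 3449360374 → 110507050529/3449360374
APPEND 32: p_9 = 32·110507050529 + 33174512934 = 3569400129862, q_9 = 32·3449360374 + 1035507235 = 111415039203 → 3569400129862/111415039203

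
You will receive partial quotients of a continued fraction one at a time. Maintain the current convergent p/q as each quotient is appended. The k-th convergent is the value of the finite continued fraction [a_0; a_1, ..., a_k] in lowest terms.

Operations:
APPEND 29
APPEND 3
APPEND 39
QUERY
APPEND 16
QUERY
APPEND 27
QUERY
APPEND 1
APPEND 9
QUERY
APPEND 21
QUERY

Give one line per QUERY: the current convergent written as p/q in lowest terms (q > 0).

3461/118
55464/1891
1500989/51175
15509066/528769
327246839/11157215

APPEND 29: p_0 = 29·1 + 0 = 29, q_0 = 29·0 + 1 = 1 → 29/1
APPEND 3: p_1 = 3·29 + 1 = 88, q_1 = 3·1 + 0 = 3 → 88/3
APPEND 39: p_2 = 39·88 + 29 = 3461, q_2 = 39·3 + 1 = 118 → 3461/118
APPEND 16: p_3 = 16·3461 + 88 = 55464, q_3 = 16·118 + 3 = 1891 → 55464/1891
APPEND 27: p_4 = 27·55464 + 3461 = 1500989, q_4 = 27·1891 + 118 = 51175 → 1500989/51175
APPEND 1: p_5 = 1·1500989 + 55464 = 1556453, q_5 = 1·51175 + 1891 = 53066 → 1556453/53066
APPEND 9: p_6 = 9·1556453 + 1500989 = 15509066, q_6 = 9·53066 + 51175 = 528769 → 15509066/528769
APPEND 21: p_7 = 21·15509066 + 1556453 = 327246839, q_7 = 21·528769 + 53066 = 11157215 → 327246839/11157215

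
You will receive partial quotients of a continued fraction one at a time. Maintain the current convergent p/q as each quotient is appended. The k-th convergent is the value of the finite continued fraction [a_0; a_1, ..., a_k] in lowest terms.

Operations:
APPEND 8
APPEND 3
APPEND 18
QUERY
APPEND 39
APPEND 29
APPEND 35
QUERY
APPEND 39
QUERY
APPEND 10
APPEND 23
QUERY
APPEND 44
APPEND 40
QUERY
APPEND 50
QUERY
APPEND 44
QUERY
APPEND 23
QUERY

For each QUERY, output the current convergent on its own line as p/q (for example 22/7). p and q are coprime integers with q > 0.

458/55
18189222/2184293
709898839/85249774
164404983915/19742936533
289801863778795/34801498515933
14497334125409622/1740944469686135
638172503381802163/76636358164705873
14692464911906859371/1764377182257921214

APPEND 8: p_0 = 8·1 + 0 = 8, q_0 = 8·0 + 1 = 1 → 8/1
APPEND 3: p_1 = 3·8 + 1 = 25, q_1 = 3·1 + 0 = 3 → 25/3
APPEND 18: p_2 = 18·25 + 8 = 458, q_2 = 18·3 + 1 = 55 → 458/55
APPEND 39: p_3 = 39·458 + 25 = 17887, q_3 = 39·55 + 3 = 2148 → 17887/2148
APPEND 29: p_4 = 29·17887 + 458 = 519181, q_4 = 29·2148 + 55 = 62347 → 519181/62347
APPEND 35: p_5 = 35·519181 + 17887 = 18189222, q_5 = 35·62347 + 2148 = 2184293 → 18189222/2184293
APPEND 39: p_6 = 39·18189222 + 519181 = 709898839, q_6 = 39·2184293 + 62347 = 85249774 → 709898839/85249774
APPEND 10: p_7 = 10·709898839 + 18189222 = 7117177612, q_7 = 10·85249774 + 2184293 = 854682033 → 7117177612/854682033
APPEND 23: p_8 = 23·7117177612 + 709898839 = 164404983915, q_8 = 23·854682033 + 85249774 = 19742936533 → 164404983915/19742936533
APPEND 44: p_9 = 44·164404983915 + 7117177612 = 7240936469872, q_9 = 44·19742936533 + 854682033 = 869543889485 → 7240936469872/869543889485
APPEND 40: p_10 = 40·7240936469872 + 164404983915 = 289801863778795, q_10 = 40·869543889485 + 19742936533 = 34801498515933 → 289801863778795/34801498515933
APPEND 50: p_11 = 50·289801863778795 + 7240936469872 = 14497334125409622, q_11 = 50·34801498515933 + 869543889485 = 1740944469686135 → 14497334125409622/1740944469686135
APPEND 44: p_12 = 44·14497334125409622 + 289801863778795 = 638172503381802163, q_12 = 44·1740944469686135 + 34801498515933 = 76636358164705873 → 638172503381802163/76636358164705873
APPEND 23: p_13 = 23·638172503381802163 + 14497334125409622 = 14692464911906859371, q_13 = 23·76636358164705873 + 1740944469686135 = 1764377182257921214 → 14692464911906859371/1764377182257921214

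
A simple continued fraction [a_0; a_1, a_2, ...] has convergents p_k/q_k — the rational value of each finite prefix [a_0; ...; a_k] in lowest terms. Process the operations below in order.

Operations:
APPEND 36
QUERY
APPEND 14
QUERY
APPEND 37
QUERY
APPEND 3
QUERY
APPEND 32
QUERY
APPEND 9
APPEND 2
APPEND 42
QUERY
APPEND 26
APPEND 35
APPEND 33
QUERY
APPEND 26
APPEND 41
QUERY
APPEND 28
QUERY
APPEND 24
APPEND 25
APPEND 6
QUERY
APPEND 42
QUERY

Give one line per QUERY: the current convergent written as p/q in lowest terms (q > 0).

APPEND 36: p_0 = 36·1 + 0 = 36, q_0 = 36·0 + 1 = 1 → 36/1
APPEND 14: p_1 = 14·36 + 1 = 505, q_1 = 14·1 + 0 = 14 → 505/14
APPEND 37: p_2 = 37·505 + 36 = 18721, q_2 = 37·14 + 1 = 519 → 18721/519
APPEND 3: p_3 = 3·18721 + 505 = 56668, q_3 = 3·519 + 14 = 1571 → 56668/1571
APPEND 32: p_4 = 32·56668 + 18721 = 1832097, q_4 = 32·1571 + 519 = 50791 → 1832097/50791
APPEND 9: p_5 = 9·1832097 + 56668 = 16545541, q_5 = 9·50791 + 1571 = 458690 → 16545541/458690
APPEND 2: p_6 = 2·16545541 + 1832097 = 34923179, q_6 = 2·458690 + 50791 = 968171 → 34923179/968171
APPEND 42: p_7 = 42·34923179 + 16545541 = 1483319059, q_7 = 42·968171 + 458690 = 41121872 → 1483319059/41121872
APPEND 26: p_8 = 26·1483319059 + 34923179 = 38601218713, q_8 = 26·41121872 + 968171 = 1070136843 → 38601218713/1070136843
APPEND 35: p_9 = 35·38601218713 + 1483319059 = 1352525974014, q_9 = 35·1070136843 + 41121872 = 37495911377 → 1352525974014/37495911377
APPEND 33: p_10 = 33·1352525974014 + 38601218713 = 44671958361175, q_10 = 33·37495911377 + 1070136843 = 1238435212284 → 44671958361175/1238435212284
APPEND 26: p_11 = 26·44671958361175 + 1352525974014 = 1162823443364564, q_11 = 26·1238435212284 + 37495911377 = 32236811430761 → 1162823443364564/32236811430761
APPEND 41: p_12 = 41·1162823443364564 + 44671958361175 = 47720433136308299, q_12 = 41·32236811430761 + 1238435212284 = 1322947703873485 → 47720433136308299/1322947703873485
APPEND 28: p_13 = 28·47720433136308299 + 1162823443364564 = 1337334951259996936, q_13 = 28·1322947703873485 + 32236811430761 = 37074772519888341 → 1337334951259996936/37074772519888341
APPEND 24: p_14 = 24·1337334951259996936 + 47720433136308299 = 32143759263376234763, q_14 = 24·37074772519888341 + 1322947703873485 = 891117488181193669 → 32143759263376234763/891117488181193669
APPEND 25: p_15 = 25·32143759263376234763 + 1337334951259996936 = 804931316535665866011, q_15 = 25·891117488181193669 + 37074772519888341 = 22315011977049730066 → 804931316535665866011/22315011977049730066
APPEND 6: p_16 = 6·804931316535665866011 + 32143759263376234763 = 4861731658477371430829, q_16 = 6·22315011977049730066 + 891117488181193669 = 134781189350479574065 → 4861731658477371430829/134781189350479574065
APPEND 42: p_17 = 42·4861731658477371430829 + 804931316535665866011 = 204997660972585265960829, q_17 = 42·134781189350479574065 + 22315011977049730066 = 5683124964697191840796 → 204997660972585265960829/5683124964697191840796

36/1
505/14
18721/519
56668/1571
1832097/50791
1483319059/41121872
44671958361175/1238435212284
47720433136308299/1322947703873485
1337334951259996936/37074772519888341
4861731658477371430829/134781189350479574065
204997660972585265960829/5683124964697191840796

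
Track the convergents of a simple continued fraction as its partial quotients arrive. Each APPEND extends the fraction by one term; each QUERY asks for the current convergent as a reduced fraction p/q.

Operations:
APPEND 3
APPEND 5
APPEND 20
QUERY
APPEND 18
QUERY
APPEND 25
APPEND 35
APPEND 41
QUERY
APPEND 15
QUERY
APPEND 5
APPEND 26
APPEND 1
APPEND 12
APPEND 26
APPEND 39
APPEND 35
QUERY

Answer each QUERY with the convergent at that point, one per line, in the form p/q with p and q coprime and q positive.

323/101
5830/1823
209999858/65665479
3155116255/986582668
200958256286660251/62838233719511880

APPEND 3: p_0 = 3·1 + 0 = 3, q_0 = 3·0 + 1 = 1 → 3/1
APPEND 5: p_1 = 5·3 + 1 = 16, q_1 = 5·1 + 0 = 5 → 16/5
APPEND 20: p_2 = 20·16 + 3 = 323, q_2 = 20·5 + 1 = 101 → 323/101
APPEND 18: p_3 = 18·323 + 16 = 5830, q_3 = 18·101 + 5 = 1823 → 5830/1823
APPEND 25: p_4 = 25·5830 + 323 = 146073, q_4 = 25·1823 + 101 = 45676 → 146073/45676
APPEND 35: p_5 = 35·146073 + 5830 = 5118385, q_5 = 35·45676 + 1823 = 1600483 → 5118385/1600483
APPEND 41: p_6 = 41·5118385 + 146073 = 209999858, q_6 = 41·1600483 + 45676 = 65665479 → 209999858/65665479
APPEND 15: p_7 = 15·209999858 + 5118385 = 3155116255, q_7 = 15·65665479 + 1600483 = 986582668 → 3155116255/986582668
APPEND 5: p_8 = 5·3155116255 + 209999858 = 15985581133, q_8 = 5·986582668 + 65665479 = 4998578819 → 15985581133/4998578819
APPEND 26: p_9 = 26·15985581133 + 3155116255 = 418780225713, q_9 = 26·4998578819 + 986582668 = 130949631962 → 418780225713/130949631962
APPEND 1: p_10 = 1·418780225713 + 15985581133 = 434765806846, q_10 = 1·130949631962 + 4998578819 = 135948210781 → 434765806846/135948210781
APPEND 12: p_11 = 12·434765806846 + 418780225713 = 5635969907865, q_11 = 12·135948210781 + 130949631962 = 1762328161334 → 5635969907865/1762328161334
APPEND 26: p_12 = 26·5635969907865 + 434765806846 = 146969983411336, q_12 = 26·1762328161334 + 135948210781 = 45956480405465 → 146969983411336/45956480405465
APPEND 39: p_13 = 39·146969983411336 + 5635969907865 = 5737465322949969, q_13 = 39·45956480405465 + 1762328161334 = 1794065063974469 → 5737465322949969/1794065063974469
APPEND 35: p_14 = 35·5737465322949969 + 146969983411336 = 200958256286660251, q_14 = 35·1794065063974469 + 45956480405465 = 62838233719511880 → 200958256286660251/62838233719511880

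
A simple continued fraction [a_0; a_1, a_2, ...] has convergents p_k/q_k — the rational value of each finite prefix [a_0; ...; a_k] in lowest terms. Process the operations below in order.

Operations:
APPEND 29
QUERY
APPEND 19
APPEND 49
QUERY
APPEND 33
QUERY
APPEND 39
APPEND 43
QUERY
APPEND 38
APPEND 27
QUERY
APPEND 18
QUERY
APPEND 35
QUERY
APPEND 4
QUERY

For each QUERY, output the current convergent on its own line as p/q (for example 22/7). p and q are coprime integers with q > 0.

APPEND 29: p_0 = 29·1 + 0 = 29, q_0 = 29·0 + 1 = 1 → 29/1
APPEND 19: p_1 = 19·29 + 1 = 552, q_1 = 19·1 + 0 = 19 → 552/19
APPEND 49: p_2 = 49·552 + 29 = 27077, q_2 = 49·19 + 1 = 932 → 27077/932
APPEND 33: p_3 = 33·27077 + 552 = 894093, q_3 = 33·932 + 19 = 30775 → 894093/30775
APPEND 39: p_4 = 39·894093 + 27077 = 34896704, q_4 = 39·30775 + 932 = 1201157 → 34896704/1201157
APPEND 43: p_5 = 43·34896704 + 894093 = 1501452365, q_5 = 43·1201157 + 30775 = 51680526 → 1501452365/51680526
APPEND 38: p_6 = 38·1501452365 + 34896704 = 57090086574, q_6 = 38·51680526 + 1201157 = 1965061145 → 57090086574/1965061145
APPEND 27: p_7 = 27·57090086574 + 1501452365 = 1542933789863, q_7 = 27·1965061145 + 51680526 = 53108331441 → 1542933789863/53108331441
APPEND 18: p_8 = 18·1542933789863 + 57090086574 = 27829898304108, q_8 = 18·53108331441 + 1965061145 = 957915027083 → 27829898304108/957915027083
APPEND 35: p_9 = 35·27829898304108 + 1542933789863 = 975589374433643, q_9 = 35·957915027083 + 53108331441 = 33580134279346 → 975589374433643/33580134279346
APPEND 4: p_10 = 4·975589374433643 + 27829898304108 = 3930187396038680, q_10 = 4·33580134279346 + 957915027083 = 135278452144467 → 3930187396038680/135278452144467

29/1
27077/932
894093/30775
1501452365/51680526
1542933789863/53108331441
27829898304108/957915027083
975589374433643/33580134279346
3930187396038680/135278452144467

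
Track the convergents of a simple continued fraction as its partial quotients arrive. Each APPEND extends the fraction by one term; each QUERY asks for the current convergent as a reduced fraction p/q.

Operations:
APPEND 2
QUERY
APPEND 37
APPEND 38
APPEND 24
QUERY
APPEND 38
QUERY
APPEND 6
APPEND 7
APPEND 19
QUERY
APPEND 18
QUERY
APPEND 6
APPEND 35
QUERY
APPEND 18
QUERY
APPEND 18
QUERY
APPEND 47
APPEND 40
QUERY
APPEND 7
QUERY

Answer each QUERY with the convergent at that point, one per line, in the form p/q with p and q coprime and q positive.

APPEND 2: p_0 = 2·1 + 0 = 2, q_0 = 2·0 + 1 = 1 → 2/1
APPEND 37: p_1 = 37·2 + 1 = 75, q_1 = 37·1 + 0 = 37 → 75/37
APPEND 38: p_2 = 38·75 + 2 = 2852, q_2 = 38·37 + 1 = 1407 → 2852/1407
APPEND 24: p_3 = 24·2852 + 75 = 68523, q_3 = 24·1407 + 37 = 33805 → 68523/33805
APPEND 38: p_4 = 38·68523 + 2852 = 2606726, q_4 = 38·33805 + 1407 = 1285997 → 2606726/1285997
APPEND 6: p_5 = 6·2606726 + 68523 = 15708879, q_5 = 6·1285997 + 33805 = 7749787 → 15708879/7749787
APPEND 7: p_6 = 7·15708879 + 2606726 = 112568879, q_6 = 7·7749787 + 1285997 = 55534506 → 112568879/55534506
APPEND 19: p_7 = 19·112568879 + 15708879 = 2154517580, q_7 = 19·55534506 + 7749787 = 1062905401 → 2154517580/1062905401
APPEND 18: p_8 = 18·2154517580 + 112568879 = 38893885319, q_8 = 18·1062905401 + 55534506 = 19187831724 → 38893885319/19187831724
APPEND 6: p_9 = 6·38893885319 + 2154517580 = 235517829494, q_9 = 6·19187831724 + 1062905401 = 116189895745 → 235517829494/116189895745
APPEND 35: p_10 = 35·235517829494 + 38893885319 = 8282017917609, q_10 = 35·116189895745 + 19187831724 = 4085834182799 → 8282017917609/4085834182799
APPEND 18: p_11 = 18·8282017917609 + 235517829494 = 149311840346456, q_11 = 18·4085834182799 + 116189895745 = 73661205186127 → 149311840346456/73661205186127
APPEND 18: p_12 = 18·149311840346456 + 8282017917609 = 2695895144153817, q_12 = 18·73661205186127 + 4085834182799 = 1329987527533085 → 2695895144153817/1329987527533085
APPEND 47: p_13 = 47·2695895144153817 + 149311840346456 = 126856383615575855, q_13 = 47·1329987527533085 + 73661205186127 = 62583074999241122 → 126856383615575855/62583074999241122
APPEND 40: p_14 = 40·126856383615575855 + 2695895144153817 = 5076951239767188017, q_14 = 40·62583074999241122 + 1329987527533085 = 2504652987497177965 → 5076951239767188017/2504652987497177965
APPEND 7: p_15 = 7·5076951239767188017 + 126856383615575855 = 35665515061985891974, q_15 = 7·2504652987497177965 + 62583074999241122 = 17595153987479486877 → 35665515061985891974/17595153987479486877

2/1
68523/33805
2606726/1285997
2154517580/1062905401
38893885319/19187831724
8282017917609/4085834182799
149311840346456/73661205186127
2695895144153817/1329987527533085
5076951239767188017/2504652987497177965
35665515061985891974/17595153987479486877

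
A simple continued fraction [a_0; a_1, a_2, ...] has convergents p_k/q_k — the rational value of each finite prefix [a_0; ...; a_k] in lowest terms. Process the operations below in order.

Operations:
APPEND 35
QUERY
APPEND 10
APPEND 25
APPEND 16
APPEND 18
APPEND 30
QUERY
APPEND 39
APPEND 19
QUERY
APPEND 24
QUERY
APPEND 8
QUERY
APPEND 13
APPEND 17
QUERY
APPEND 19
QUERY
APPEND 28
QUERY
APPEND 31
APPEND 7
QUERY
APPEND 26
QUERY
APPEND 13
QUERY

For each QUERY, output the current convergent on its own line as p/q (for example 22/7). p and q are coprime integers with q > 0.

35/1
76713551/2185596
56969950594/1623093893
1370273195153/39039564395
11019155511818/313939609053
2469547167941197/70358265804481
47066015485731530/1340927304767223
1320317980768424037/37616322799286725
288158781915916560776/8209744861377876611
7533105253233137456853/214620813329907447584
98218527073946703499865/2798280318150174695203

APPEND 35: p_0 = 35·1 + 0 = 35, q_0 = 35·0 + 1 = 1 → 35/1
APPEND 10: p_1 = 10·35 + 1 = 351, q_1 = 10·1 + 0 = 10 → 351/10
APPEND 25: p_2 = 25·351 + 35 = 8810, q_2 = 25·10 + 1 = 251 → 8810/251
APPEND 16: p_3 = 16·8810 + 351 = 141311, q_3 = 16·251 + 10 = 4026 → 141311/4026
APPEND 18: p_4 = 18·141311 + 8810 = 2552408, q_4 = 18·4026 + 251 = 72719 → 2552408/72719
APPEND 30: p_5 = 30·2552408 + 141311 = 76713551, q_5 = 30·72719 + 4026 = 2185596 → 76713551/2185596
APPEND 39: p_6 = 39·76713551 + 2552408 = 2994380897, q_6 = 39·2185596 + 72719 = 85310963 → 2994380897/85310963
APPEND 19: p_7 = 19·2994380897 + 76713551 = 56969950594, q_7 = 19·85310963 + 2185596 = 1623093893 → 56969950594/1623093893
APPEND 24: p_8 = 24·56969950594 + 2994380897 = 1370273195153, q_8 = 24·1623093893 + 85310963 = 39039564395 → 1370273195153/39039564395
APPEND 8: p_9 = 8·1370273195153 + 56969950594 = 11019155511818, q_9 = 8·39039564395 + 1623093893 = 313939609053 → 11019155511818/313939609053
APPEND 13: p_10 = 13·11019155511818 + 1370273195153 = 144619294848787, q_10 = 13·313939609053 + 39039564395 = 4120254482084 → 144619294848787/4120254482084
APPEND 17: p_11 = 17·144619294848787 + 11019155511818 = 2469547167941197, q_11 = 17·4120254482084 + 313939609053 = 70358265804481 → 2469547167941197/70358265804481
APPEND 19: p_12 = 19·2469547167941197 + 144619294848787 = 47066015485731530, q_12 = 19·70358265804481 + 4120254482084 = 1340927304767223 → 47066015485731530/1340927304767223
APPEND 28: p_13 = 28·47066015485731530 + 2469547167941197 = 1320317980768424037, q_13 = 28·1340927304767223 + 70358265804481 = 37616322799286725 → 1320317980768424037/37616322799286725
APPEND 31: p_14 = 31·1320317980768424037 + 47066015485731530 = 40976923419306876677, q_14 = 31·37616322799286725 + 1340927304767223 = 1167446934082655698 → 40976923419306876677/1167446934082655698
APPEND 7: p_15 = 7·40976923419306876677 + 1320317980768424037 = 288158781915916560776, q_15 = 7·1167446934082655698 + 37616322799286725 = 8209744861377876611 → 288158781915916560776/8209744861377876611
APPEND 26: p_16 = 26·288158781915916560776 + 40976923419306876677 = 7533105253233137456853, q_16 = 26·8209744861377876611 + 1167446934082655698 = 214620813329907447584 → 7533105253233137456853/214620813329907447584
APPEND 13: p_17 = 13·7533105253233137456853 + 288158781915916560776 = 98218527073946703499865, q_17 = 13·214620813329907447584 + 8209744861377876611 = 2798280318150174695203 → 98218527073946703499865/2798280318150174695203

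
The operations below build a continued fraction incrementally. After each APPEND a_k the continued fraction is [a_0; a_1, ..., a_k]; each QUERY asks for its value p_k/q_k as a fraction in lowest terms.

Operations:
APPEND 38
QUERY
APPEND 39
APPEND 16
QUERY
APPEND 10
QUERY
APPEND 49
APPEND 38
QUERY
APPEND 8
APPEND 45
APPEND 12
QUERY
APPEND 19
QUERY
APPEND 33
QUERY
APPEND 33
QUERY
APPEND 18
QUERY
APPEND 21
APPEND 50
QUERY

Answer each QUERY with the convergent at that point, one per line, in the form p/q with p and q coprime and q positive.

APPEND 38: p_0 = 38·1 + 0 = 38, q_0 = 38·0 + 1 = 1 → 38/1
APPEND 39: p_1 = 39·38 + 1 = 1483, q_1 = 39·1 + 0 = 39 → 1483/39
APPEND 16: p_2 = 16·1483 + 38 = 23766, q_2 = 16·39 + 1 = 625 → 23766/625
APPEND 10: p_3 = 10·23766 + 1483 = 239143, q_3 = 10·625 + 39 = 6289 → 239143/6289
APPEND 49: p_4 = 49·239143 + 23766 = 11741773, q_4 = 49·6289 + 625 = 308786 → 11741773/308786
APPEND 38: p_5 = 38·11741773 + 239143 = 446426517, q_5 = 38·308786 + 6289 = 11740157 → 446426517/11740157
APPEND 8: p_6 = 8·446426517 + 11741773 = 3583153909, q_6 = 8·11740157 + 308786 = 94230042 → 3583153909/94230042
APPEND 45: p_7 = 45·3583153909 + 446426517 = 161688352422, q_7 = 45·94230042 + 11740157 = 4252092047 → 161688352422/4252092047
APPEND 12: p_8 = 12·161688352422 + 3583153909 = 1943843382973, q_8 = 12·4252092047 + 94230042 = 51119334606 → 1943843382973/51119334606
APPEND 19: p_9 = 19·1943843382973 + 161688352422 = 37094712628909, q_9 = 19·51119334606 + 4252092047 = 975519449561 → 37094712628909/975519449561
APPEND 33: p_10 = 33·37094712628909 + 1943843382973 = 1226069360136970, q_10 = 33·975519449561 + 51119334606 = 32243261170119 → 1226069360136970/32243261170119
APPEND 33: p_11 = 33·1226069360136970 + 37094712628909 = 40497383597148919, q_11 = 33·32243261170119 + 975519449561 = 1065003138063488 → 40497383597148919/1065003138063488
APPEND 18: p_12 = 18·40497383597148919 + 1226069360136970 = 730178974108817512, q_12 = 18·1065003138063488 + 32243261170119 = 19202299746312903 → 730178974108817512/19202299746312903
APPEND 21: p_13 = 21·730178974108817512 + 40497383597148919 = 15374255839882316671, q_13 = 21·19202299746312903 + 1065003138063488 = 404313297810634451 → 15374255839882316671/404313297810634451
APPEND 50: p_14 = 50·15374255839882316671 + 730178974108817512 = 769442970968224651062, q_14 = 50·404313297810634451 + 19202299746312903 = 20234867190278035453 → 769442970968224651062/20234867190278035453

38/1
23766/625
239143/6289
446426517/11740157
1943843382973/51119334606
37094712628909/975519449561
1226069360136970/32243261170119
40497383597148919/1065003138063488
730178974108817512/19202299746312903
769442970968224651062/20234867190278035453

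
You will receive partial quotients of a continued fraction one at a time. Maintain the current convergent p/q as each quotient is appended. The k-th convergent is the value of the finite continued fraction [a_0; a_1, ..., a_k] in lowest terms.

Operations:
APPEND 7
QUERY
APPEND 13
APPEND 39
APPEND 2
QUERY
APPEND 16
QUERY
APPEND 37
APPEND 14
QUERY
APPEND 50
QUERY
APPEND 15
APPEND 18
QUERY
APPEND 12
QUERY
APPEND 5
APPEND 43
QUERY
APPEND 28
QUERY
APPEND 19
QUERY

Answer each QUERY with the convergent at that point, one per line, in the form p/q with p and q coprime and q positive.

APPEND 7: p_0 = 7·1 + 0 = 7, q_0 = 7·0 + 1 = 1 → 7/1
APPEND 13: p_1 = 13·7 + 1 = 92, q_1 = 13·1 + 0 = 13 → 92/13
APPEND 39: p_2 = 39·92 + 7 = 3595, q_2 = 39·13 + 1 = 508 → 3595/508
APPEND 2: p_3 = 2·3595 + 92 = 7282, q_3 = 2·508 + 13 = 1029 → 7282/1029
APPEND 16: p_4 = 16·7282 + 3595 = 120107, q_4 = 16·1029 + 508 = 16972 → 120107/16972
APPEND 37: p_5 = 37·120107 + 7282 = 4451241, q_5 = 37·16972 + 1029 = 628993 → 4451241/628993
APPEND 14: p_6 = 14·4451241 + 120107 = 62437481, q_6 = 14·628993 + 16972 = 8822874 → 62437481/8822874
APPEND 50: p_7 = 50·62437481 + 4451241 = 3126325291, q_7 = 50·8822874 + 628993 = 441772693 → 3126325291/441772693
APPEND 15: p_8 = 15·3126325291 + 62437481 = 46957316846, q_8 = 15·441772693 + 8822874 = 6635413269 → 46957316846/6635413269
APPEND 18: p_9 = 18·46957316846 + 3126325291 = 848358028519, q_9 = 18·6635413269 + 441772693 = 119879211535 → 848358028519/119879211535
APPEND 12: p_10 = 12·848358028519 + 46957316846 = 10227253659074, q_10 = 12·119879211535 + 6635413269 = 1445185951689 → 10227253659074/1445185951689
APPEND 5: p_11 = 5·10227253659074 + 848358028519 = 51984626323889, q_11 = 5·1445185951689 + 119879211535 = 7345808969980 → 51984626323889/7345808969980
APPEND 43: p_12 = 43·51984626323889 + 10227253659074 = 2245566185586301, q_12 = 43·7345808969980 + 1445185951689 = 317314971660829 → 2245566185586301/317314971660829
APPEND 28: p_13 = 28·2245566185586301 + 51984626323889 = 62927837822740317, q_13 = 28·317314971660829 + 7345808969980 = 8892165015473192 → 62927837822740317/8892165015473192
APPEND 19: p_14 = 19·62927837822740317 + 2245566185586301 = 1197874484817652324, q_14 = 19·8892165015473192 + 317314971660829 = 169268450265651477 → 1197874484817652324/169268450265651477

7/1
7282/1029
120107/16972
62437481/8822874
3126325291/441772693
848358028519/119879211535
10227253659074/1445185951689
2245566185586301/317314971660829
62927837822740317/8892165015473192
1197874484817652324/169268450265651477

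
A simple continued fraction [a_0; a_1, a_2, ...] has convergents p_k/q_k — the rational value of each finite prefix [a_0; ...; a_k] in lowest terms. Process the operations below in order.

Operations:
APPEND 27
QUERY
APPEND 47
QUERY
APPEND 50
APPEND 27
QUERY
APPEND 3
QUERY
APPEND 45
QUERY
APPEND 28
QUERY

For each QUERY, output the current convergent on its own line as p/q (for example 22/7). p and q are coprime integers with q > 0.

27/1
1270/47
1716499/63524
5213024/192923
236302579/8745059
6621685236/245054575

APPEND 27: p_0 = 27·1 + 0 = 27, q_0 = 27·0 + 1 = 1 → 27/1
APPEND 47: p_1 = 47·27 + 1 = 1270, q_1 = 47·1 + 0 = 47 → 1270/47
APPEND 50: p_2 = 50·1270 + 27 = 63527, q_2 = 50·47 + 1 = 2351 → 63527/2351
APPEND 27: p_3 = 27·63527 + 1270 = 1716499, q_3 = 27·2351 + 47 = 63524 → 1716499/63524
APPEND 3: p_4 = 3·1716499 + 63527 = 5213024, q_4 = 3·63524 + 2351 = 192923 → 5213024/192923
APPEND 45: p_5 = 45·5213024 + 1716499 = 236302579, q_5 = 45·192923 + 63524 = 8745059 → 236302579/8745059
APPEND 28: p_6 = 28·236302579 + 5213024 = 6621685236, q_6 = 28·8745059 + 192923 = 245054575 → 6621685236/245054575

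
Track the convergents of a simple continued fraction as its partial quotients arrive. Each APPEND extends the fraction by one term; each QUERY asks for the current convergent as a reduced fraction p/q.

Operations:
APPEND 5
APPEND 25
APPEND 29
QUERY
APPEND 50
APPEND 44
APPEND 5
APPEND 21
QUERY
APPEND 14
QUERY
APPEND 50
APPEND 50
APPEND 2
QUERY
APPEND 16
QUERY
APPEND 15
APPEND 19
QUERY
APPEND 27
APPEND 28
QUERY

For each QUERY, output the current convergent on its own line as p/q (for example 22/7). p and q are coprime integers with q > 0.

3659/726
858098914/170259581
12053862887/2391665589
60982783295438/12099890773309
1005914148753095/199588320990083
288850119425998492/57312157727856609
219083731865889430608/43469469291744940525

APPEND 5: p_0 = 5·1 + 0 = 5, q_0 = 5·0 + 1 = 1 → 5/1
APPEND 25: p_1 = 25·5 + 1 = 126, q_1 = 25·1 + 0 = 25 → 126/25
APPEND 29: p_2 = 29·126 + 5 = 3659, q_2 = 29·25 + 1 = 726 → 3659/726
APPEND 50: p_3 = 50·3659 + 126 = 183076, q_3 = 50·726 + 25 = 36325 → 183076/36325
APPEND 44: p_4 = 44·183076 + 3659 = 8059003, q_4 = 44·36325 + 726 = 1599026 → 8059003/1599026
APPEND 5: p_5 = 5·8059003 + 183076 = 40478091, q_5 = 5·1599026 + 36325 = 8031455 → 40478091/8031455
APPEND 21: p_6 = 21·40478091 + 8059003 = 858098914, q_6 = 21·8031455 + 1599026 = 170259581 → 858098914/170259581
APPEND 14: p_7 = 14·858098914 + 40478091 = 12053862887, q_7 = 14·170259581 + 8031455 = 2391665589 → 12053862887/2391665589
APPEND 50: p_8 = 50·12053862887 + 858098914 = 603551243264, q_8 = 50·2391665589 + 170259581 = 119753539031 → 603551243264/119753539031
APPEND 50: p_9 = 50·603551243264 + 12053862887 = 30189616026087, q_9 = 50·119753539031 + 2391665589 = 5990068617139 → 30189616026087/5990068617139
APPEND 2: p_10 = 2·30189616026087 + 603551243264 = 60982783295438, q_10 = 2·5990068617139 + 119753539031 = 12099890773309 → 60982783295438/12099890773309
APPEND 16: p_11 = 16·60982783295438 + 30189616026087 = 1005914148753095, q_11 = 16·12099890773309 + 5990068617139 = 199588320990083 → 1005914148753095/199588320990083
APPEND 15: p_12 = 15·1005914148753095 + 60982783295438 = 15149695014591863, q_12 = 15·199588320990083 + 12099890773309 = 3005924705624554 → 15149695014591863/3005924705624554
APPEND 19: p_13 = 19·15149695014591863 + 1005914148753095 = 288850119425998492, q_13 = 19·3005924705624554 + 199588320990083 = 57312157727856609 → 288850119425998492/57312157727856609
APPEND 27: p_14 = 27·288850119425998492 + 15149695014591863 = 7814102919516551147, q_14 = 27·57312157727856609 + 3005924705624554 = 1550434183357752997 → 7814102919516551147/1550434183357752997
APPEND 28: p_15 = 28·7814102919516551147 + 288850119425998492 = 219083731865889430608, q_15 = 28·1550434183357752997 + 57312157727856609 = 43469469291744940525 → 219083731865889430608/43469469291744940525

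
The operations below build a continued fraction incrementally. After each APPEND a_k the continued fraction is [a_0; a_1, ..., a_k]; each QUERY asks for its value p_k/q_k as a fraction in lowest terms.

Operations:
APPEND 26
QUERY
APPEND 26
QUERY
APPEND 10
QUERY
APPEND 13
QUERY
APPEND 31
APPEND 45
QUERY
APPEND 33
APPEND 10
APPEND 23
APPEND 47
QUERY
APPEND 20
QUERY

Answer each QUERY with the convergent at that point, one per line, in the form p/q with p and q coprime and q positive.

26/1
677/26
6796/261
89025/3419
124584720/4784669
44842316018017/1722166565367
897799534207361/34479939430264

APPEND 26: p_0 = 26·1 + 0 = 26, q_0 = 26·0 + 1 = 1 → 26/1
APPEND 26: p_1 = 26·26 + 1 = 677, q_1 = 26·1 + 0 = 26 → 677/26
APPEND 10: p_2 = 10·677 + 26 = 6796, q_2 = 10·26 + 1 = 261 → 6796/261
APPEND 13: p_3 = 13·6796 + 677 = 89025, q_3 = 13·261 + 26 = 3419 → 89025/3419
APPEND 31: p_4 = 31·89025 + 6796 = 2766571, q_4 = 31·3419 + 261 = 106250 → 2766571/106250
APPEND 45: p_5 = 45·2766571 + 89025 = 124584720, q_5 = 45·106250 + 3419 = 4784669 → 124584720/4784669
APPEND 33: p_6 = 33·124584720 + 2766571 = 4114062331, q_6 = 33·4784669 + 106250 = 158000327 → 4114062331/158000327
APPEND 10: p_7 = 10·4114062331 + 124584720 = 41265208030, q_7 = 10·158000327 + 4784669 = 1584787939 → 41265208030/1584787939
APPEND 23: p_8 = 23·41265208030 + 4114062331 = 953213847021, q_8 = 23·1584787939 + 158000327 = 36608122924 → 953213847021/36608122924
APPEND 47: p_9 = 47·953213847021 + 41265208030 = 44842316018017, q_9 = 47·36608122924 + 1584787939 = 1722166565367 → 44842316018017/1722166565367
APPEND 20: p_10 = 20·44842316018017 + 953213847021 = 897799534207361, q_10 = 20·1722166565367 + 36608122924 = 34479939430264 → 897799534207361/34479939430264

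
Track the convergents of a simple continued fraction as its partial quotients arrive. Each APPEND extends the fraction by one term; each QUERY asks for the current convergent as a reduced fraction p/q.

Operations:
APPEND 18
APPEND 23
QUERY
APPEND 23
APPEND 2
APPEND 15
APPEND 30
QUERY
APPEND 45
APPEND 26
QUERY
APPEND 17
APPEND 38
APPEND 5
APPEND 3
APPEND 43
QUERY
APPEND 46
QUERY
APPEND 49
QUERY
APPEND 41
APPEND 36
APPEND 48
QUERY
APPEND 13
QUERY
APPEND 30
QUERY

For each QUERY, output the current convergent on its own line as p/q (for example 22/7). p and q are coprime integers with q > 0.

415/23
9099881/504333
10663830279/591010093
4815764187297971/266898962730673
221636338828263456/12283514440493797
10864996366772207315/602159106546926726
771113456499554137819579/42736598737586954937275
10040530513036124159343198/556465614795520082735569
301987028847583278918115519/16736705042603189437004345

APPEND 18: p_0 = 18·1 + 0 = 18, q_0 = 18·0 + 1 = 1 → 18/1
APPEND 23: p_1 = 23·18 + 1 = 415, q_1 = 23·1 + 0 = 23 → 415/23
APPEND 23: p_2 = 23·415 + 18 = 9563, q_2 = 23·23 + 1 = 530 → 9563/530
APPEND 2: p_3 = 2·9563 + 415 = 19541, q_3 = 2·530 + 23 = 1083 → 19541/1083
APPEND 15: p_4 = 15·19541 + 9563 = 302678, q_4 = 15·1083 + 530 = 16775 → 302678/16775
APPEND 30: p_5 = 30·302678 + 19541 = 9099881, q_5 = 30·16775 + 1083 = 504333 → 9099881/504333
APPEND 45: p_6 = 45·9099881 + 302678 = 409797323, q_6 = 45·504333 + 16775 = 22711760 → 409797323/22711760
APPEND 26: p_7 = 26·409797323 + 9099881 = 10663830279, q_7 = 26·22711760 + 504333 = 591010093 → 10663830279/591010093
APPEND 17: p_8 = 17·10663830279 + 409797323 = 181694912066, q_8 = 17·591010093 + 22711760 = 10069883341 → 181694912066/10069883341
APPEND 38: p_9 = 38·181694912066 + 10663830279 = 6915070488787, q_9 = 38·10069883341 + 591010093 = 383246577051 → 6915070488787/383246577051
APPEND 5: p_10 = 5·6915070488787 + 181694912066 = 34757047356001, q_10 = 5·383246577051 + 10069883341 = 1926302768596 → 34757047356001/1926302768596
APPEND 3: p_11 = 3·34757047356001 + 6915070488787 = 111186212556790, q_11 = 3·1926302768596 + 383246577051 = 6162154882839 → 111186212556790/6162154882839
APPEND 43: p_12 = 43·111186212556790 + 34757047356001 = 4815764187297971, q_12 = 43·6162154882839 + 1926302768596 = 266898962730673 → 4815764187297971/266898962730673
APPEND 46: p_13 = 46·4815764187297971 + 111186212556790 = 221636338828263456, q_13 = 46·266898962730673 + 6162154882839 = 12283514440493797 → 221636338828263456/12283514440493797
APPEND 49: p_14 = 49·221636338828263456 + 4815764187297971 = 10864996366772207315, q_14 = 49·12283514440493797 + 266898962730673 = 602159106546926726 → 10864996366772207315/602159106546926726
APPEND 41: p_15 = 41·10864996366772207315 + 221636338828263456 = 445686487376488763371, q_15 = 41·602159106546926726 + 12283514440493797 = 24700806882864489563 → 445686487376488763371/24700806882864489563
APPEND 36: p_16 = 36·445686487376488763371 + 10864996366772207315 = 16055578541920367688671, q_16 = 36·24700806882864489563 + 602159106546926726 = 889831206889668550994 → 16055578541920367688671/889831206889668550994
APPEND 48: p_17 = 48·16055578541920367688671 + 445686487376488763371 = 771113456499554137819579, q_17 = 48·889831206889668550994 + 24700806882864489563 = 42736598737586954937275 → 771113456499554137819579/42736598737586954937275
APPEND 13: p_18 = 13·771113456499554137819579 + 16055578541920367688671 = 10040530513036124159343198, q_18 = 13·42736598737586954937275 + 889831206889668550994 = 556465614795520082735569 → 10040530513036124159343198/556465614795520082735569
APPEND 30: p_19 = 30·10040530513036124159343198 + 771113456499554137819579 = 301987028847583278918115519, q_19 = 30·556465614795520082735569 + 42736598737586954937275 = 16736705042603189437004345 → 301987028847583278918115519/16736705042603189437004345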